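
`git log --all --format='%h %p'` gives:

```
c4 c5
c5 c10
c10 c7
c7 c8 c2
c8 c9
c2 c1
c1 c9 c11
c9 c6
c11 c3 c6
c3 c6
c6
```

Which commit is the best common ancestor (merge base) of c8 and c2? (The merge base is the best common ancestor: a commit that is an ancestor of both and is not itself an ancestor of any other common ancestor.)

Ancestors of c8: {c6, c8, c9}.
Ancestors of c2: {c1, c11, c2, c3, c6, c9}.
Common ancestors: {c6, c9}.
Among these, c9 is not an ancestor of any other common ancestor — it is the merge base.

c9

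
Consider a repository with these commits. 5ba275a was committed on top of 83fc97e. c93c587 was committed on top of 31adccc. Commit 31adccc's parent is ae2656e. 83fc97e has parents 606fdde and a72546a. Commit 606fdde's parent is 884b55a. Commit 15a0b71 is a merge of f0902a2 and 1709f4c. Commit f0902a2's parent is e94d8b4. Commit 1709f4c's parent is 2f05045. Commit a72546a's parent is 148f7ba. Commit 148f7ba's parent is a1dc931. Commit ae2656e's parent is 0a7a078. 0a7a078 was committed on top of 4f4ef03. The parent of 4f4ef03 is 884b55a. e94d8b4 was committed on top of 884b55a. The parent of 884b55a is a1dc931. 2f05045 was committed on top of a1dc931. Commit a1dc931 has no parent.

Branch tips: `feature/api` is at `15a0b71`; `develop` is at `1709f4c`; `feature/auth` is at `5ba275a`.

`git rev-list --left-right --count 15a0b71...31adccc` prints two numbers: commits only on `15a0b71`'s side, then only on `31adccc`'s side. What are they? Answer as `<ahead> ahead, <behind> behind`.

5 ahead, 4 behind

Reachable from 15a0b71: {15a0b71, 1709f4c, 2f05045, 884b55a, a1dc931, e94d8b4, f0902a2}.
Reachable from 31adccc: {0a7a078, 31adccc, 4f4ef03, 884b55a, a1dc931, ae2656e}.
Only in 15a0b71's history (ahead): {15a0b71, 1709f4c, 2f05045, e94d8b4, f0902a2} — 5.
Only in 31adccc's history (behind): {0a7a078, 31adccc, 4f4ef03, ae2656e} — 4.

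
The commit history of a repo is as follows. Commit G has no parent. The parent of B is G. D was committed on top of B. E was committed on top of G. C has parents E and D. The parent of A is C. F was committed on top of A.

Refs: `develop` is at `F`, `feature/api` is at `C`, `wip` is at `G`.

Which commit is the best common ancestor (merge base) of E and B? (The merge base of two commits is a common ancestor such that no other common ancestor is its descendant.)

Ancestors of E: {E, G}.
Ancestors of B: {B, G}.
Common ancestors: {G}.
The only common ancestor is G, so it is the merge base.

G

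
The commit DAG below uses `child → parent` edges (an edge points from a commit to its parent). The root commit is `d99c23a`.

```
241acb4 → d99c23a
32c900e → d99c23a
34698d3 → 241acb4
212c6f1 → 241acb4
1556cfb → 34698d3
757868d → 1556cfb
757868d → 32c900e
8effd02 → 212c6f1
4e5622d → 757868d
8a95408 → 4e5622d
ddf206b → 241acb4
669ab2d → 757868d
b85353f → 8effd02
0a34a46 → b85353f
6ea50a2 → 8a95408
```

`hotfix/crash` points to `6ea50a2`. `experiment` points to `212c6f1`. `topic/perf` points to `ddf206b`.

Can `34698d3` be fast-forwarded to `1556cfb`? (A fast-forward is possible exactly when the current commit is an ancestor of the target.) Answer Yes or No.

Yes

A fast-forward from 34698d3 to 1556cfb is possible iff 34698d3 is an ancestor of 1556cfb.
Ancestors of 1556cfb: {1556cfb, 241acb4, 34698d3, d99c23a}.
34698d3 is among them, so fast-forward is possible.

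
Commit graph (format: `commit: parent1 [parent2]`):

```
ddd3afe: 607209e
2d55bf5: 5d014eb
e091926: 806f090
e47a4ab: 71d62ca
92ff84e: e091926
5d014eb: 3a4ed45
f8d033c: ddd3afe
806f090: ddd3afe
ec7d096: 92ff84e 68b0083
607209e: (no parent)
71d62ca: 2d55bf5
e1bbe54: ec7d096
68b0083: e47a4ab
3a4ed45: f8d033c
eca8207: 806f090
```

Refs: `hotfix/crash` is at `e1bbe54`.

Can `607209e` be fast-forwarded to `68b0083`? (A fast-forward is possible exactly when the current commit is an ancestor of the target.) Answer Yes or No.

A fast-forward from 607209e to 68b0083 is possible iff 607209e is an ancestor of 68b0083.
Ancestors of 68b0083: {2d55bf5, 3a4ed45, 5d014eb, 607209e, 68b0083, 71d62ca, ddd3afe, e47a4ab, f8d033c}.
607209e is among them, so fast-forward is possible.

Yes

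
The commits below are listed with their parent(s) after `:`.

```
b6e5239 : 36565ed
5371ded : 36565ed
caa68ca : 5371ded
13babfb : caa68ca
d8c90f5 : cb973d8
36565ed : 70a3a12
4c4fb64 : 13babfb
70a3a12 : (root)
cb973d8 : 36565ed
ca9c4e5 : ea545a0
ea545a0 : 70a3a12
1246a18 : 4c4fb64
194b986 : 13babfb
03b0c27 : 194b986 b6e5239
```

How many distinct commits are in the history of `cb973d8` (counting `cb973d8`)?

Walking parent pointers from cb973d8: reachable set = {36565ed, 70a3a12, cb973d8}.
That is 3 commits.

3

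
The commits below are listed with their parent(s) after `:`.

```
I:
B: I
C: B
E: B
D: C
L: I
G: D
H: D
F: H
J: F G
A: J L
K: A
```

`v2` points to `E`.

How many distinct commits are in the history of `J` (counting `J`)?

Walking parent pointers from J: reachable set = {B, C, D, F, G, H, I, J}.
That is 8 commits.

8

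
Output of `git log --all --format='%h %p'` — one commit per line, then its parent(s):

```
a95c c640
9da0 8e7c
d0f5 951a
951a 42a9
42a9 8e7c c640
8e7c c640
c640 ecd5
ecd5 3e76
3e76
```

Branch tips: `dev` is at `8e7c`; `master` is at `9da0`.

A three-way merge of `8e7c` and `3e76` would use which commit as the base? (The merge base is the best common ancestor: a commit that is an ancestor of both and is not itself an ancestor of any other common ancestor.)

Ancestors of 8e7c: {3e76, 8e7c, c640, ecd5}.
Ancestors of 3e76: {3e76}.
Common ancestors: {3e76}.
The only common ancestor is 3e76, so it is the merge base.

3e76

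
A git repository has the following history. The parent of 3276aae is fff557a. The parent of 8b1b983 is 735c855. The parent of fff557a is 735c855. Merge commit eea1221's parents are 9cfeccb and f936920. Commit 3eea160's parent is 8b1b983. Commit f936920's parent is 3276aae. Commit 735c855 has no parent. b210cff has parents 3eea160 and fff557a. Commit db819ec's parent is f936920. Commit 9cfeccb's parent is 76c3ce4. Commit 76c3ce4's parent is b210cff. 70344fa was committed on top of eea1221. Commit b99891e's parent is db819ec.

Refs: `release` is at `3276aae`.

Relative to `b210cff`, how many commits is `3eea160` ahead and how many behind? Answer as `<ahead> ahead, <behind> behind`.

0 ahead, 2 behind

Reachable from 3eea160: {3eea160, 735c855, 8b1b983}.
Reachable from b210cff: {3eea160, 735c855, 8b1b983, b210cff, fff557a}.
Only in 3eea160's history (ahead): {} — 0.
Only in b210cff's history (behind): {b210cff, fff557a} — 2.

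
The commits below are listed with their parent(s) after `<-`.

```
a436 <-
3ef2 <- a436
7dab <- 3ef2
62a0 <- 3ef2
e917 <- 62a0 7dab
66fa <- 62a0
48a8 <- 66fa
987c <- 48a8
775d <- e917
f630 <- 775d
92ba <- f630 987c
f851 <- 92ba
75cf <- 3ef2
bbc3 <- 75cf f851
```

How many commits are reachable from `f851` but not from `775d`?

Reachable from f851: {3ef2, 48a8, 62a0, 66fa, 775d, 7dab, 92ba, 987c, a436, e917, f630, f851}.
Reachable from 775d: {3ef2, 62a0, 775d, 7dab, a436, e917}.
In f851's history but not 775d's: {48a8, 66fa, 92ba, 987c, f630, f851} — 6 commits.

6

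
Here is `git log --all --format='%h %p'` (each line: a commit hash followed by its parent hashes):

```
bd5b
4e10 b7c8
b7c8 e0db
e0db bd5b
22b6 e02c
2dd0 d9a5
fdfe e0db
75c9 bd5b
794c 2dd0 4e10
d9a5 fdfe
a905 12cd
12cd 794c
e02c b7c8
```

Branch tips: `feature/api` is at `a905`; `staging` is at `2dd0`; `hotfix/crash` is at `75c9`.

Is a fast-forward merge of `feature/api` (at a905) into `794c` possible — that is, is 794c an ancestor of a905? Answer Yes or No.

Yes

A fast-forward from 794c to a905 is possible iff 794c is an ancestor of a905.
Ancestors of a905: {12cd, 2dd0, 4e10, 794c, a905, b7c8, bd5b, d9a5, e0db, fdfe}.
794c is among them, so fast-forward is possible.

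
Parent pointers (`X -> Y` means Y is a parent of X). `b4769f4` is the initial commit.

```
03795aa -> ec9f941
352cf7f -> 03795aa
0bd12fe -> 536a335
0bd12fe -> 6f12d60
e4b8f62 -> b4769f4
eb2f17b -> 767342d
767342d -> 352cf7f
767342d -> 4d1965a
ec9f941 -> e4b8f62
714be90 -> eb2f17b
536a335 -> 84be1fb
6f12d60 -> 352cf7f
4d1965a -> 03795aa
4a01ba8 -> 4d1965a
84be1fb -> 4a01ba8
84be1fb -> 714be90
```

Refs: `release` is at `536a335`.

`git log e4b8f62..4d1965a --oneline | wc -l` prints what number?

3

Reachable from 4d1965a: {03795aa, 4d1965a, b4769f4, e4b8f62, ec9f941}.
Reachable from e4b8f62: {b4769f4, e4b8f62}.
In 4d1965a's history but not e4b8f62's: {03795aa, 4d1965a, ec9f941} — 3 commits.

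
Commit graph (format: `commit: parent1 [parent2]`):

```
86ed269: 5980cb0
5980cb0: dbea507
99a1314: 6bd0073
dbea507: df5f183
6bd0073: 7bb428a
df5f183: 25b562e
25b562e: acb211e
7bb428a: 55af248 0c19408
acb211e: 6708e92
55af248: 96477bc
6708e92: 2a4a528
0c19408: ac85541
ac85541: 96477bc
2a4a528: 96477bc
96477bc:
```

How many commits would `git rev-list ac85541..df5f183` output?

Reachable from df5f183: {25b562e, 2a4a528, 6708e92, 96477bc, acb211e, df5f183}.
Reachable from ac85541: {96477bc, ac85541}.
In df5f183's history but not ac85541's: {25b562e, 2a4a528, 6708e92, acb211e, df5f183} — 5 commits.

5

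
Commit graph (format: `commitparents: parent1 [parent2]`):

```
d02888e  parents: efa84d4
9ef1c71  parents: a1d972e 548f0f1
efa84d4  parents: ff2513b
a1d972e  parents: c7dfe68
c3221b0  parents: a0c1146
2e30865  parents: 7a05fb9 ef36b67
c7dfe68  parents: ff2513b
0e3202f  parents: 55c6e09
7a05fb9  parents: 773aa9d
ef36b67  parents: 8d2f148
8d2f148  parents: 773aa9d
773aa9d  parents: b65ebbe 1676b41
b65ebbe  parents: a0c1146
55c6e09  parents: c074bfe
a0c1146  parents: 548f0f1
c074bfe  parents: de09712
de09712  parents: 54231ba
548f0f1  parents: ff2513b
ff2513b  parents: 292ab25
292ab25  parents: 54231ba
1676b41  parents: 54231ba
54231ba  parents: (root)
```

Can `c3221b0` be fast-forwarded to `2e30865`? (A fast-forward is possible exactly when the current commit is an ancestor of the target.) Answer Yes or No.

A fast-forward from c3221b0 to 2e30865 is possible iff c3221b0 is an ancestor of 2e30865.
Ancestors of 2e30865: {1676b41, 292ab25, 2e30865, 54231ba, 548f0f1, 773aa9d, 7a05fb9, 8d2f148, a0c1146, b65ebbe, ef36b67, ff2513b}.
c3221b0 is not among them, so fast-forward is not possible.

No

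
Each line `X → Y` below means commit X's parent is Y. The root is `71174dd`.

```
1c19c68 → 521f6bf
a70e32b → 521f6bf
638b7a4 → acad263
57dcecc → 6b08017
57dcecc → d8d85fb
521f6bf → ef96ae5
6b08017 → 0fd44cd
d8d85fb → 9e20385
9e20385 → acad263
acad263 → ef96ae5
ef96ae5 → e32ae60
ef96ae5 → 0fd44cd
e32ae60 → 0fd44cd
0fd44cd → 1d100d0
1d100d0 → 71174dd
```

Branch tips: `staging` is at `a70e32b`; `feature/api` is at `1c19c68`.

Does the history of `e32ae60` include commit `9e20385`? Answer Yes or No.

No

Ancestors of e32ae60: {0fd44cd, 1d100d0, 71174dd, e32ae60}.
9e20385 is not in that set, so it is not an ancestor of e32ae60.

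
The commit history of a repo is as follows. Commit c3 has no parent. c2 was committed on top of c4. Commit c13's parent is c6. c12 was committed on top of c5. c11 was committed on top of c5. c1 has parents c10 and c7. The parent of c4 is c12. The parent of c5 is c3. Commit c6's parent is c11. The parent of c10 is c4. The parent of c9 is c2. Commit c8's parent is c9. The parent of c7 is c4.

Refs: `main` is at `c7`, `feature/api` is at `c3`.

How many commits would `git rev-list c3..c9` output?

5

Reachable from c9: {c12, c2, c3, c4, c5, c9}.
Reachable from c3: {c3}.
In c9's history but not c3's: {c12, c2, c4, c5, c9} — 5 commits.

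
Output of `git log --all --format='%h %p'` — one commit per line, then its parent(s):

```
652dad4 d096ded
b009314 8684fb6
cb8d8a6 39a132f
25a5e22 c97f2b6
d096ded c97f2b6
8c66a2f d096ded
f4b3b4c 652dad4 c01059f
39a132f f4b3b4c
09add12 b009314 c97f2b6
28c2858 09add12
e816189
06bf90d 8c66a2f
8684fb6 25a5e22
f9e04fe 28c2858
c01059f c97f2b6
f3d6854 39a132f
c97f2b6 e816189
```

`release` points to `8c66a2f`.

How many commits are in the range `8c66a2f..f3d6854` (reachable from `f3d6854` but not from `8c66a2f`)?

Reachable from f3d6854: {39a132f, 652dad4, c01059f, c97f2b6, d096ded, e816189, f3d6854, f4b3b4c}.
Reachable from 8c66a2f: {8c66a2f, c97f2b6, d096ded, e816189}.
In f3d6854's history but not 8c66a2f's: {39a132f, 652dad4, c01059f, f3d6854, f4b3b4c} — 5 commits.

5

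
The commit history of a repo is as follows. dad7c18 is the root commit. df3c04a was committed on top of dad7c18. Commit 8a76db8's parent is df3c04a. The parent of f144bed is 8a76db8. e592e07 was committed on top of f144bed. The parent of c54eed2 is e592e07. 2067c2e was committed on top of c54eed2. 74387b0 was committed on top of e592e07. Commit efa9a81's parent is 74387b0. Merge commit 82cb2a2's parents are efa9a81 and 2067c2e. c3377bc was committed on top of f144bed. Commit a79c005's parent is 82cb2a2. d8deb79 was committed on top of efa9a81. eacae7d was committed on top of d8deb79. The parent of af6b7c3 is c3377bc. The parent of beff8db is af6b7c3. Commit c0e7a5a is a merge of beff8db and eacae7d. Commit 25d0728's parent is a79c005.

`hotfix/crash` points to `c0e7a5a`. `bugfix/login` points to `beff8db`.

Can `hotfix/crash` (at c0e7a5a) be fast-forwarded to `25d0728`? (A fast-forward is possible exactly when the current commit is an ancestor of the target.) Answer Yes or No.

A fast-forward from c0e7a5a to 25d0728 is possible iff c0e7a5a is an ancestor of 25d0728.
Ancestors of 25d0728: {2067c2e, 25d0728, 74387b0, 82cb2a2, 8a76db8, a79c005, c54eed2, dad7c18, df3c04a, e592e07, efa9a81, f144bed}.
c0e7a5a is not among them, so fast-forward is not possible.

No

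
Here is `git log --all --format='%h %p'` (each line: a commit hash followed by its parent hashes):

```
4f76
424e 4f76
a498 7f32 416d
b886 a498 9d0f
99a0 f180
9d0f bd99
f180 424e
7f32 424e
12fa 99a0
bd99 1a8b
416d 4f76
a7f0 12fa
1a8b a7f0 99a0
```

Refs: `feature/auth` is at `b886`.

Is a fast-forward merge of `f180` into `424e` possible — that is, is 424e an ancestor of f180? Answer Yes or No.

A fast-forward from 424e to f180 is possible iff 424e is an ancestor of f180.
Ancestors of f180: {424e, 4f76, f180}.
424e is among them, so fast-forward is possible.

Yes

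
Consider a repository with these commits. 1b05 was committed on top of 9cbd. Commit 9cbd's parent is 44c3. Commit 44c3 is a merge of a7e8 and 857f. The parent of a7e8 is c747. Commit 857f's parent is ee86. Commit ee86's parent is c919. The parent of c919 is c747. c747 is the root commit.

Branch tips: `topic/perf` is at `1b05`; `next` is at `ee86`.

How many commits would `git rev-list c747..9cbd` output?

6

Reachable from 9cbd: {44c3, 857f, 9cbd, a7e8, c747, c919, ee86}.
Reachable from c747: {c747}.
In 9cbd's history but not c747's: {44c3, 857f, 9cbd, a7e8, c919, ee86} — 6 commits.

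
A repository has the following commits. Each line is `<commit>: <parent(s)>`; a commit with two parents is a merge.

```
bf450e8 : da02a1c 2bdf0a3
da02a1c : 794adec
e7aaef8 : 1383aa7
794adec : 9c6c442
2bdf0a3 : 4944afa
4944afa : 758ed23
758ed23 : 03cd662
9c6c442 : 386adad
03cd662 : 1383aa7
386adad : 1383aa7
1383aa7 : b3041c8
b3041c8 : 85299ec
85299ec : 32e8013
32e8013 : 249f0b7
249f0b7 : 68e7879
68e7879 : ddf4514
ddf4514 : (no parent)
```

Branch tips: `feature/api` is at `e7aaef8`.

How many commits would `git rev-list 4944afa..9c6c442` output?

2

Reachable from 9c6c442: {1383aa7, 249f0b7, 32e8013, 386adad, 68e7879, 85299ec, 9c6c442, b3041c8, ddf4514}.
Reachable from 4944afa: {03cd662, 1383aa7, 249f0b7, 32e8013, 4944afa, 68e7879, 758ed23, 85299ec, b3041c8, ddf4514}.
In 9c6c442's history but not 4944afa's: {386adad, 9c6c442} — 2 commits.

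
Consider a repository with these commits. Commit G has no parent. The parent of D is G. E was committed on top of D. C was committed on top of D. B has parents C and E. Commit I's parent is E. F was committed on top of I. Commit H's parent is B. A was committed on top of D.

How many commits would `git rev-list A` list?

Walking parent pointers from A: reachable set = {A, D, G}.
That is 3 commits.

3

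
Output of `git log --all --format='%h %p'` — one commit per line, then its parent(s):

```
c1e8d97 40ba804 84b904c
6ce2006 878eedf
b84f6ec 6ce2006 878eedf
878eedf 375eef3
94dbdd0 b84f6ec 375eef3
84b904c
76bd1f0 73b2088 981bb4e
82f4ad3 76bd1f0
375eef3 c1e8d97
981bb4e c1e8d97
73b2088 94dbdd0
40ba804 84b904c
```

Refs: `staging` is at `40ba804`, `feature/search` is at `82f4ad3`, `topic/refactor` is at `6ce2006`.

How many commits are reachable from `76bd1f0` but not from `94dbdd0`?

Reachable from 76bd1f0: {375eef3, 40ba804, 6ce2006, 73b2088, 76bd1f0, 84b904c, 878eedf, 94dbdd0, 981bb4e, b84f6ec, c1e8d97}.
Reachable from 94dbdd0: {375eef3, 40ba804, 6ce2006, 84b904c, 878eedf, 94dbdd0, b84f6ec, c1e8d97}.
In 76bd1f0's history but not 94dbdd0's: {73b2088, 76bd1f0, 981bb4e} — 3 commits.

3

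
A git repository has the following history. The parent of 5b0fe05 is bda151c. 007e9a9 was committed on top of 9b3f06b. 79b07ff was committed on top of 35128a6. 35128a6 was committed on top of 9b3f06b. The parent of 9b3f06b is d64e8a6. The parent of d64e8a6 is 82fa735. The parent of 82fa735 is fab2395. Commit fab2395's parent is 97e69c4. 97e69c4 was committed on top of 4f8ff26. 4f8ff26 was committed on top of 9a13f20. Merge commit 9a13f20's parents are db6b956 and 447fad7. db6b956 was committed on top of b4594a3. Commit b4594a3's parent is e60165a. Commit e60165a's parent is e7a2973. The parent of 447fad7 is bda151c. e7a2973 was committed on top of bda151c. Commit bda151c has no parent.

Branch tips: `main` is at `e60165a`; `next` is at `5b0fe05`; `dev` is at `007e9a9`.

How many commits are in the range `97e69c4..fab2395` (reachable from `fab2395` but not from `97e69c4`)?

1

Reachable from fab2395: {447fad7, 4f8ff26, 97e69c4, 9a13f20, b4594a3, bda151c, db6b956, e60165a, e7a2973, fab2395}.
Reachable from 97e69c4: {447fad7, 4f8ff26, 97e69c4, 9a13f20, b4594a3, bda151c, db6b956, e60165a, e7a2973}.
In fab2395's history but not 97e69c4's: {fab2395} — 1 commit.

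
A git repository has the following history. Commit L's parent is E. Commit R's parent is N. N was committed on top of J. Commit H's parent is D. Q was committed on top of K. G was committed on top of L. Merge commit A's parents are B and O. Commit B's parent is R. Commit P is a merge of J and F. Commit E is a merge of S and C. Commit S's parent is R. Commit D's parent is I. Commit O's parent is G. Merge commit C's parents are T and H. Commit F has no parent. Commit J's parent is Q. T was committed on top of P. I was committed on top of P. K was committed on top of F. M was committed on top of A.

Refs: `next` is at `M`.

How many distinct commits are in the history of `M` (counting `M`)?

Walking parent pointers from M: reachable set = {A, B, C, D, E, F, G, H, I, J, K, L, M, N, O, P, Q, R, S, T}.
That is 20 commits.

20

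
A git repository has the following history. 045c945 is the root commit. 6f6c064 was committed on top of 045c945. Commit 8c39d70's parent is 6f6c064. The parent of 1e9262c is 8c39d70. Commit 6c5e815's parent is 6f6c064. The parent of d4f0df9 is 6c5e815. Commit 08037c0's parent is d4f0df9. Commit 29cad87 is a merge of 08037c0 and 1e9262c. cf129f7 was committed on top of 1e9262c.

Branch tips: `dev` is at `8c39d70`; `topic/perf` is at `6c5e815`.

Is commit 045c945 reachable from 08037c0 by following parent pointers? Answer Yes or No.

Yes

Ancestors of 08037c0 (commits reachable by following parents): {045c945, 08037c0, 6c5e815, 6f6c064, d4f0df9}.
045c945 is in that set, so it is an ancestor of 08037c0.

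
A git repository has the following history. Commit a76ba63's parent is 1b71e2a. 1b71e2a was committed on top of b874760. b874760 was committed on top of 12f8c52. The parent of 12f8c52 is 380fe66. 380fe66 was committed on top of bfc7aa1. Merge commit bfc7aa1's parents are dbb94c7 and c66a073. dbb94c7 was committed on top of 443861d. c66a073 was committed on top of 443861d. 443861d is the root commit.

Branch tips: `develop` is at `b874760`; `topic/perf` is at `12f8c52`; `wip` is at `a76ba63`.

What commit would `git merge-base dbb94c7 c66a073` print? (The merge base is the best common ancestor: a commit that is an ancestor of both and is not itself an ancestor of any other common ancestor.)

443861d

Ancestors of dbb94c7: {443861d, dbb94c7}.
Ancestors of c66a073: {443861d, c66a073}.
Common ancestors: {443861d}.
The only common ancestor is 443861d, so it is the merge base.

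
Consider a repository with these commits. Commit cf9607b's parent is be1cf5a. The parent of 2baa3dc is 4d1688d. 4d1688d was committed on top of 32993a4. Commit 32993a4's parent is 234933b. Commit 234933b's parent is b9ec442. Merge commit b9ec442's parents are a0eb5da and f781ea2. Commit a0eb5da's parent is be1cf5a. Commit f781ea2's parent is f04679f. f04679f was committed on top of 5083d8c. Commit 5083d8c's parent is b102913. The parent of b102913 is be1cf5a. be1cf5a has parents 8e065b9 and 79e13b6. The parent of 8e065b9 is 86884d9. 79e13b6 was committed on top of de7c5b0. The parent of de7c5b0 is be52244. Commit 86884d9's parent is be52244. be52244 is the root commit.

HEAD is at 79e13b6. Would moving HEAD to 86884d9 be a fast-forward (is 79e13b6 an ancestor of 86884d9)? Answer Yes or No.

No

A fast-forward from 79e13b6 to 86884d9 is possible iff 79e13b6 is an ancestor of 86884d9.
Ancestors of 86884d9: {86884d9, be52244}.
79e13b6 is not among them, so fast-forward is not possible.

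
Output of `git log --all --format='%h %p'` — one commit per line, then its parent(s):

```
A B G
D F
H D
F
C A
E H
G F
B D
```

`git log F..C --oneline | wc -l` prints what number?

Reachable from C: {A, B, C, D, F, G}.
Reachable from F: {F}.
In C's history but not F's: {A, B, C, D, G} — 5 commits.

5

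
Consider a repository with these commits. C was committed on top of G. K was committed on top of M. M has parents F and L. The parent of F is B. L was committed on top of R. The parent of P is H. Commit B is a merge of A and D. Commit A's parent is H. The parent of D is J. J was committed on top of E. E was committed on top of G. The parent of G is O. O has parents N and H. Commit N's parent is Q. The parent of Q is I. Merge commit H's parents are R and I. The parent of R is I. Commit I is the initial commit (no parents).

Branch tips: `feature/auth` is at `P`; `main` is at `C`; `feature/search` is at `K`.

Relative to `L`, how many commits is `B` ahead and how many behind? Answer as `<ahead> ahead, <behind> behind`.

10 ahead, 1 behind

Reachable from B: {A, B, D, E, G, H, I, J, N, O, Q, R}.
Reachable from L: {I, L, R}.
Only in B's history (ahead): {A, B, D, E, G, H, J, N, O, Q} — 10.
Only in L's history (behind): {L} — 1.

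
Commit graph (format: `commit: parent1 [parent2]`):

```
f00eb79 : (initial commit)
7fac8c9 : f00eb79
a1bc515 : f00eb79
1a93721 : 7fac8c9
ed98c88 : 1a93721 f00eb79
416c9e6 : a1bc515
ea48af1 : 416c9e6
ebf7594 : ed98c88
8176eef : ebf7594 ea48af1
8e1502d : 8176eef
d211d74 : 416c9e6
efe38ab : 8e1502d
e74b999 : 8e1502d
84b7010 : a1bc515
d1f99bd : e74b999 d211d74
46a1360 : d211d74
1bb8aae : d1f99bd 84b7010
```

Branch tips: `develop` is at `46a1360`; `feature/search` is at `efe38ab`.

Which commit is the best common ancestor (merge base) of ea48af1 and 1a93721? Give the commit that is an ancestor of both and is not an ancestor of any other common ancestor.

Ancestors of ea48af1: {416c9e6, a1bc515, ea48af1, f00eb79}.
Ancestors of 1a93721: {1a93721, 7fac8c9, f00eb79}.
Common ancestors: {f00eb79}.
The only common ancestor is f00eb79, so it is the merge base.

f00eb79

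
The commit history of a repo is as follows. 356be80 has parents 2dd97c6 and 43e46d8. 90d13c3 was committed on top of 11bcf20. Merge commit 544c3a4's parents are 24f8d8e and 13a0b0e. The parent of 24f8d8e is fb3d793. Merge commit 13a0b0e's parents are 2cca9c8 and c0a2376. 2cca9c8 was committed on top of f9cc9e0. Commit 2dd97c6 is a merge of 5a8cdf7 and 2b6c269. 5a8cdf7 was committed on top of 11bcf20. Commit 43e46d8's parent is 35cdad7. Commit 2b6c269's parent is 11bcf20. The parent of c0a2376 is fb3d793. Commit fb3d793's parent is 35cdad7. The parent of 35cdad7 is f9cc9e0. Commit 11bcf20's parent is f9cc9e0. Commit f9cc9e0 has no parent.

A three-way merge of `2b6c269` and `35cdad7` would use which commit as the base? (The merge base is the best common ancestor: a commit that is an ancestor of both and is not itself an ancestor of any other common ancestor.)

f9cc9e0

Ancestors of 2b6c269: {11bcf20, 2b6c269, f9cc9e0}.
Ancestors of 35cdad7: {35cdad7, f9cc9e0}.
Common ancestors: {f9cc9e0}.
The only common ancestor is f9cc9e0, so it is the merge base.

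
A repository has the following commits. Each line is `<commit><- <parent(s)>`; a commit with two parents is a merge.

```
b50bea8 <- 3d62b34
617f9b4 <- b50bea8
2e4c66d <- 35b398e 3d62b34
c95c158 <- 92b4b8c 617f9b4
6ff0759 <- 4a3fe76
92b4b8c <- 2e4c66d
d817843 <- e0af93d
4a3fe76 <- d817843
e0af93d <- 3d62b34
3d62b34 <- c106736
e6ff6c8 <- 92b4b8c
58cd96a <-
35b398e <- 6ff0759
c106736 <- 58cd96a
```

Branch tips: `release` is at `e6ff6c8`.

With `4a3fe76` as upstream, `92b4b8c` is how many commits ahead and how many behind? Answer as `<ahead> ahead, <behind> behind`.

4 ahead, 0 behind

Reachable from 92b4b8c: {2e4c66d, 35b398e, 3d62b34, 4a3fe76, 58cd96a, 6ff0759, 92b4b8c, c106736, d817843, e0af93d}.
Reachable from 4a3fe76: {3d62b34, 4a3fe76, 58cd96a, c106736, d817843, e0af93d}.
Only in 92b4b8c's history (ahead): {2e4c66d, 35b398e, 6ff0759, 92b4b8c} — 4.
Only in 4a3fe76's history (behind): {} — 0.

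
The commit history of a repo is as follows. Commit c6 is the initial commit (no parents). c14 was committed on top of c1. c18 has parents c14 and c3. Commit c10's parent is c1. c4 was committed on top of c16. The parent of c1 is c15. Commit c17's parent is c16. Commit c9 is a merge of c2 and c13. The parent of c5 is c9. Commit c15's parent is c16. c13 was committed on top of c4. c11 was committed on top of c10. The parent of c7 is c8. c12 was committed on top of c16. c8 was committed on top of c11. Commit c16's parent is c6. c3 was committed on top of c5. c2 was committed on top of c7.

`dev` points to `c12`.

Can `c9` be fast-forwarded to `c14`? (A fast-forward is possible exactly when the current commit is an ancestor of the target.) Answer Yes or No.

A fast-forward from c9 to c14 is possible iff c9 is an ancestor of c14.
Ancestors of c14: {c1, c14, c15, c16, c6}.
c9 is not among them, so fast-forward is not possible.

No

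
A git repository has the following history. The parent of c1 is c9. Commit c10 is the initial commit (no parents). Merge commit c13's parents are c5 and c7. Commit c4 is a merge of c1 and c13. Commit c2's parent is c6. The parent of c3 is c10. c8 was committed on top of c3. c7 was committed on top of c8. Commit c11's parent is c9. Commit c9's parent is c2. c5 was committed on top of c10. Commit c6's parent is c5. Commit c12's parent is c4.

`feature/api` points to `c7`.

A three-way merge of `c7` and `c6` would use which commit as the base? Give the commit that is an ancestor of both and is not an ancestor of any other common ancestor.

Ancestors of c7: {c10, c3, c7, c8}.
Ancestors of c6: {c10, c5, c6}.
Common ancestors: {c10}.
The only common ancestor is c10, so it is the merge base.

c10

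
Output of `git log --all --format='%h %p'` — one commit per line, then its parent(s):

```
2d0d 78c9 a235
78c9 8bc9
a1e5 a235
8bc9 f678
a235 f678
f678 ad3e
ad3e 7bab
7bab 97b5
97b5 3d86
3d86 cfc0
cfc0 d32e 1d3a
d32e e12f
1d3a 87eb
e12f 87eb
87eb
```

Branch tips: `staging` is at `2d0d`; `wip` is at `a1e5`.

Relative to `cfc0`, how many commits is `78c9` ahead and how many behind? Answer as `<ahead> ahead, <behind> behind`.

7 ahead, 0 behind

Reachable from 78c9: {1d3a, 3d86, 78c9, 7bab, 87eb, 8bc9, 97b5, ad3e, cfc0, d32e, e12f, f678}.
Reachable from cfc0: {1d3a, 87eb, cfc0, d32e, e12f}.
Only in 78c9's history (ahead): {3d86, 78c9, 7bab, 8bc9, 97b5, ad3e, f678} — 7.
Only in cfc0's history (behind): {} — 0.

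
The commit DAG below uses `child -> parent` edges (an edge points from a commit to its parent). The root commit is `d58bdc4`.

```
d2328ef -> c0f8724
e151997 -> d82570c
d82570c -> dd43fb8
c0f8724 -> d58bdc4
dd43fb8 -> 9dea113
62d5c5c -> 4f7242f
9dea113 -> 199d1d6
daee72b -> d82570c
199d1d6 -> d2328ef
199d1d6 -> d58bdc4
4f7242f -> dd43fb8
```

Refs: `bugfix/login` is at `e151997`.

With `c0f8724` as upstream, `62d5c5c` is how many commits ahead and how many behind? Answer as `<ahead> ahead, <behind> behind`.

Reachable from 62d5c5c: {199d1d6, 4f7242f, 62d5c5c, 9dea113, c0f8724, d2328ef, d58bdc4, dd43fb8}.
Reachable from c0f8724: {c0f8724, d58bdc4}.
Only in 62d5c5c's history (ahead): {199d1d6, 4f7242f, 62d5c5c, 9dea113, d2328ef, dd43fb8} — 6.
Only in c0f8724's history (behind): {} — 0.

6 ahead, 0 behind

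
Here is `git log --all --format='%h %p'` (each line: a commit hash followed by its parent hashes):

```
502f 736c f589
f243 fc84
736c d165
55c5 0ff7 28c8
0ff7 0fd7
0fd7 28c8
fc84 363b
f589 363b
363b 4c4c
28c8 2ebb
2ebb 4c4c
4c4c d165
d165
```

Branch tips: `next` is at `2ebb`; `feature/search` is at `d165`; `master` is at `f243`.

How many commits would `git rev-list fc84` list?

Walking parent pointers from fc84: reachable set = {363b, 4c4c, d165, fc84}.
That is 4 commits.

4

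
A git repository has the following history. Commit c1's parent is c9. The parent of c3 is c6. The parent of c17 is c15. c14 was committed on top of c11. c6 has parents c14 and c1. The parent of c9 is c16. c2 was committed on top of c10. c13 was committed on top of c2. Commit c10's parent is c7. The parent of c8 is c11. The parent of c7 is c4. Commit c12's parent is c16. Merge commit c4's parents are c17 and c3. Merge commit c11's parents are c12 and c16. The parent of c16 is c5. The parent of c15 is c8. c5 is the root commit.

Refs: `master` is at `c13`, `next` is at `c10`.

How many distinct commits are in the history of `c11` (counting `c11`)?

4

Walking parent pointers from c11: reachable set = {c11, c12, c16, c5}.
That is 4 commits.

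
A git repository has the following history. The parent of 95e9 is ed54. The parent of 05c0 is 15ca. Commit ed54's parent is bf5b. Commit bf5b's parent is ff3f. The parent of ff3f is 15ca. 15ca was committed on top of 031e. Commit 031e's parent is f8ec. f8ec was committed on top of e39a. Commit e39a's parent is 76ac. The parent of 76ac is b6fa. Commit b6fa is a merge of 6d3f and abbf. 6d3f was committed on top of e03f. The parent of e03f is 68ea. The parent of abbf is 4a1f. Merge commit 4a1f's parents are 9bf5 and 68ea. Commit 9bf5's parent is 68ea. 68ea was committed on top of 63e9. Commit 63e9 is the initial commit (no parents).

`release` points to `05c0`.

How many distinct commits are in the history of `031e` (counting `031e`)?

Walking parent pointers from 031e: reachable set = {031e, 4a1f, 63e9, 68ea, 6d3f, 76ac, 9bf5, abbf, b6fa, e03f, e39a, f8ec}.
That is 12 commits.

12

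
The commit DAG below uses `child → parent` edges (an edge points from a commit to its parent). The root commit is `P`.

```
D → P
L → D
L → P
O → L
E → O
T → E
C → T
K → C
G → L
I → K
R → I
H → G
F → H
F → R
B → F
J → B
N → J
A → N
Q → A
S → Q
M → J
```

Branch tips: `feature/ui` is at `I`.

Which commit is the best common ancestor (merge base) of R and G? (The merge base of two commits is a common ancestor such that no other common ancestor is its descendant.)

Ancestors of R: {C, D, E, I, K, L, O, P, R, T}.
Ancestors of G: {D, G, L, P}.
Common ancestors: {D, L, P}.
Among these, L is not an ancestor of any other common ancestor — it is the merge base.

L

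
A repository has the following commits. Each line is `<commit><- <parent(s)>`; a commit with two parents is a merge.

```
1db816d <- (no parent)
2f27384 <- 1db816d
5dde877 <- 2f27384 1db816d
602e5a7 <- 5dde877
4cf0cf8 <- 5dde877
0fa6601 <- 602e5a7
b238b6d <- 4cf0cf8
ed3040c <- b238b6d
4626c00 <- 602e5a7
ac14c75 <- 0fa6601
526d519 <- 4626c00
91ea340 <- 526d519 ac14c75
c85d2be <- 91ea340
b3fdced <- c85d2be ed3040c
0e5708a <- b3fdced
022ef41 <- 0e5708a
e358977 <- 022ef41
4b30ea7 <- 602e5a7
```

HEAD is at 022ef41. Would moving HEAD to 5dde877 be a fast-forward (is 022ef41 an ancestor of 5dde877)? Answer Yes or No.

A fast-forward from 022ef41 to 5dde877 is possible iff 022ef41 is an ancestor of 5dde877.
Ancestors of 5dde877: {1db816d, 2f27384, 5dde877}.
022ef41 is not among them, so fast-forward is not possible.

No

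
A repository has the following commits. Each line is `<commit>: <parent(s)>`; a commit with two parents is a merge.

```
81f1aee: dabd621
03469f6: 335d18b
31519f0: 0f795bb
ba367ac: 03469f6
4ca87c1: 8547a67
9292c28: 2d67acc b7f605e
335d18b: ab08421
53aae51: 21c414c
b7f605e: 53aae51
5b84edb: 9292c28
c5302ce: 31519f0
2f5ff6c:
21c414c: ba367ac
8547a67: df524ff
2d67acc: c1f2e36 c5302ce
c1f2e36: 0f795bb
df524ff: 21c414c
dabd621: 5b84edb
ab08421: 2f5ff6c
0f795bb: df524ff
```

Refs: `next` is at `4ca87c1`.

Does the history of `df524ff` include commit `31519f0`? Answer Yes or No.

No

Ancestors of df524ff: {03469f6, 21c414c, 2f5ff6c, 335d18b, ab08421, ba367ac, df524ff}.
31519f0 is not in that set, so it is not an ancestor of df524ff.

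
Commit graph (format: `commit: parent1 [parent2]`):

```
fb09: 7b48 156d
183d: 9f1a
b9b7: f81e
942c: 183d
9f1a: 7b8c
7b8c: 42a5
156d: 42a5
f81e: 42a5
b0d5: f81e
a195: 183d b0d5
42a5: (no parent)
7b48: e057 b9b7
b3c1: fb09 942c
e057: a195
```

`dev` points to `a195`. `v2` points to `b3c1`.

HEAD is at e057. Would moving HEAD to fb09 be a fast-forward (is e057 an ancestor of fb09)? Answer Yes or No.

Yes

A fast-forward from e057 to fb09 is possible iff e057 is an ancestor of fb09.
Ancestors of fb09: {156d, 183d, 42a5, 7b48, 7b8c, 9f1a, a195, b0d5, b9b7, e057, f81e, fb09}.
e057 is among them, so fast-forward is possible.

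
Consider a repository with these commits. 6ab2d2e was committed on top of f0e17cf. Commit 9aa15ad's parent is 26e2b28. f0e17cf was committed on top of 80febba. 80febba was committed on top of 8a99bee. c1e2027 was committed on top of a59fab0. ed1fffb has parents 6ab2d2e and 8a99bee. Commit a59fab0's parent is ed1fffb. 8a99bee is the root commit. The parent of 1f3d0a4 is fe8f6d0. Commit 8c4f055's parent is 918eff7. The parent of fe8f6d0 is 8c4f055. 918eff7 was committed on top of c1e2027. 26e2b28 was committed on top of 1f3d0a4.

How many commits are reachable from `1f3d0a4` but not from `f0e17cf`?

8

Reachable from 1f3d0a4: {1f3d0a4, 6ab2d2e, 80febba, 8a99bee, 8c4f055, 918eff7, a59fab0, c1e2027, ed1fffb, f0e17cf, fe8f6d0}.
Reachable from f0e17cf: {80febba, 8a99bee, f0e17cf}.
In 1f3d0a4's history but not f0e17cf's: {1f3d0a4, 6ab2d2e, 8c4f055, 918eff7, a59fab0, c1e2027, ed1fffb, fe8f6d0} — 8 commits.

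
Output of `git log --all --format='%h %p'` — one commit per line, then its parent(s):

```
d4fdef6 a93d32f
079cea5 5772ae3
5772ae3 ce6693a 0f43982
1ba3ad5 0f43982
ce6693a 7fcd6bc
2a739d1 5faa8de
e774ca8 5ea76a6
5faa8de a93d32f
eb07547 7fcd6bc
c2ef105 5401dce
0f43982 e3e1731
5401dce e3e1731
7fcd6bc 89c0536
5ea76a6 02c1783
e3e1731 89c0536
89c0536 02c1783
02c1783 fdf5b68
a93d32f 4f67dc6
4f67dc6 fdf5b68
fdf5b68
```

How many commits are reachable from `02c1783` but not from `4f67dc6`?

Reachable from 02c1783: {02c1783, fdf5b68}.
Reachable from 4f67dc6: {4f67dc6, fdf5b68}.
In 02c1783's history but not 4f67dc6's: {02c1783} — 1 commit.

1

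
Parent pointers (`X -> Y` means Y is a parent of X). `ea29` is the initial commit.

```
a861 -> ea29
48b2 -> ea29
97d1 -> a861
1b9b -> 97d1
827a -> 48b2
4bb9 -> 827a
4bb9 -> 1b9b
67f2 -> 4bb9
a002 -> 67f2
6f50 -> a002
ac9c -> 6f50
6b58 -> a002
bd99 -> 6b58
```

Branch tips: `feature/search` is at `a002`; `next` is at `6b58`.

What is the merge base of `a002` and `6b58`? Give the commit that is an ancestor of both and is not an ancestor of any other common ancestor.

a002

Ancestors of a002: {1b9b, 48b2, 4bb9, 67f2, 827a, 97d1, a002, a861, ea29}.
Ancestors of 6b58: {1b9b, 48b2, 4bb9, 67f2, 6b58, 827a, 97d1, a002, a861, ea29}.
Common ancestors: {1b9b, 48b2, 4bb9, 67f2, 827a, 97d1, a002, a861, ea29}.
Among these, a002 is not an ancestor of any other common ancestor — it is the merge base.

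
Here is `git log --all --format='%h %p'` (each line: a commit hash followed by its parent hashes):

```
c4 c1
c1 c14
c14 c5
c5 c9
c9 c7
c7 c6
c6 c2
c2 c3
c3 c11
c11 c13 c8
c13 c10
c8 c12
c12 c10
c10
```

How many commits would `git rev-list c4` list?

Walking parent pointers from c4: reachable set = {c1, c10, c11, c12, c13, c14, c2, c3, c4, c5, c6, c7, c8, c9}.
That is 14 commits.

14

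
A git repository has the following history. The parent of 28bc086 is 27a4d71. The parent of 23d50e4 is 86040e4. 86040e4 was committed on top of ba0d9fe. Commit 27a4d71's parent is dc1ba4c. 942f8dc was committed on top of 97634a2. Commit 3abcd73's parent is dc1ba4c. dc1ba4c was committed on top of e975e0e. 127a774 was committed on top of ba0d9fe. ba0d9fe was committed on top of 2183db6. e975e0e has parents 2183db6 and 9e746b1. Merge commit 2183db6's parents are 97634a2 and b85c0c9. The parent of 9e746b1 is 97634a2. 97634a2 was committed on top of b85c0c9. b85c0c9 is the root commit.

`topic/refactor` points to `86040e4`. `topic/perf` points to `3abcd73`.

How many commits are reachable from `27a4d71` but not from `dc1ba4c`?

Reachable from 27a4d71: {2183db6, 27a4d71, 97634a2, 9e746b1, b85c0c9, dc1ba4c, e975e0e}.
Reachable from dc1ba4c: {2183db6, 97634a2, 9e746b1, b85c0c9, dc1ba4c, e975e0e}.
In 27a4d71's history but not dc1ba4c's: {27a4d71} — 1 commit.

1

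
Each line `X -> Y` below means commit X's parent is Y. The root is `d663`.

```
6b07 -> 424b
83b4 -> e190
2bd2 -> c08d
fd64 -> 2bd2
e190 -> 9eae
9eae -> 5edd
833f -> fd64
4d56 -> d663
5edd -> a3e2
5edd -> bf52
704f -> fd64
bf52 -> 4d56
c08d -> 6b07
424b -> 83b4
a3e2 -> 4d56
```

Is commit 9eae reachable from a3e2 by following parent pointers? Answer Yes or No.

No

Ancestors of a3e2: {4d56, a3e2, d663}.
9eae is not in that set, so it is not an ancestor of a3e2.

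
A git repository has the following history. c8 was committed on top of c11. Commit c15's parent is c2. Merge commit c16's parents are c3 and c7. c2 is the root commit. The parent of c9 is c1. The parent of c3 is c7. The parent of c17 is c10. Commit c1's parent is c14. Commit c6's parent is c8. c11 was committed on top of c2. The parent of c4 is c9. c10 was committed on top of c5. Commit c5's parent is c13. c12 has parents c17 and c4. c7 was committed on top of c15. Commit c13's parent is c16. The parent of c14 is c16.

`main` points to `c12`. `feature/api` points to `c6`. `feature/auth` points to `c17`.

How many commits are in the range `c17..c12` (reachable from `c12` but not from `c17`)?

Reachable from c12: {c1, c10, c12, c13, c14, c15, c16, c17, c2, c3, c4, c5, c7, c9}.
Reachable from c17: {c10, c13, c15, c16, c17, c2, c3, c5, c7}.
In c12's history but not c17's: {c1, c12, c14, c4, c9} — 5 commits.

5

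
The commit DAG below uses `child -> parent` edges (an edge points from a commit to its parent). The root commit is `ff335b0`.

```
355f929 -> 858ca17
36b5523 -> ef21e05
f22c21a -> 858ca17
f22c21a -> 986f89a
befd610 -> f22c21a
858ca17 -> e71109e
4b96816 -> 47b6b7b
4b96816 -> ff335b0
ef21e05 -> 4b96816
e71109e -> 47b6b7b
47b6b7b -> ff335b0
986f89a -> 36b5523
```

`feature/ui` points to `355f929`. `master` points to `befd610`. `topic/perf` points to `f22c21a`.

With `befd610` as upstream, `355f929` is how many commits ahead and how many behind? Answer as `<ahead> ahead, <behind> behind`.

Reachable from 355f929: {355f929, 47b6b7b, 858ca17, e71109e, ff335b0}.
Reachable from befd610: {36b5523, 47b6b7b, 4b96816, 858ca17, 986f89a, befd610, e71109e, ef21e05, f22c21a, ff335b0}.
Only in 355f929's history (ahead): {355f929} — 1.
Only in befd610's history (behind): {36b5523, 4b96816, 986f89a, befd610, ef21e05, f22c21a} — 6.

1 ahead, 6 behind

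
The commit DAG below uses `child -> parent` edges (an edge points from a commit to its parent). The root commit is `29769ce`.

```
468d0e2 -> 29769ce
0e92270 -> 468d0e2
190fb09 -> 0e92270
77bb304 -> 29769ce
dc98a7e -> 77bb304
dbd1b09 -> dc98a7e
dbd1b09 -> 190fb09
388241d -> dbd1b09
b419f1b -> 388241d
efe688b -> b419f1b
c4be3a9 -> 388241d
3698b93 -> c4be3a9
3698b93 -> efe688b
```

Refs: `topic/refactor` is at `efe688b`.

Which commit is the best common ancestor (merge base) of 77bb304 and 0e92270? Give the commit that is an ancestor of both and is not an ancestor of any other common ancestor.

29769ce

Ancestors of 77bb304: {29769ce, 77bb304}.
Ancestors of 0e92270: {0e92270, 29769ce, 468d0e2}.
Common ancestors: {29769ce}.
The only common ancestor is 29769ce, so it is the merge base.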